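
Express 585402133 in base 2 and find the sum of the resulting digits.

13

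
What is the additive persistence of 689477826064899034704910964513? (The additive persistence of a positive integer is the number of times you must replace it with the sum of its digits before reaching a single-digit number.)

689477826064899034704910964513 → 149 → 14 → 5 (3 steps)

3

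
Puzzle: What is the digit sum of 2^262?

2^262 = 7410693711188236507108543040556026102609279018600996098525285376506440296955904
Sum of its 79 digits: 331.

331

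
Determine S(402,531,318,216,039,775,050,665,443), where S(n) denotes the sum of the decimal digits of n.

100

4+0+2+5+3+1+3+1+8+2+1+6+0+3+9+7+7+5+0+5+0+6+6+5+4+4+3 = 100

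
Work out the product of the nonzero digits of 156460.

720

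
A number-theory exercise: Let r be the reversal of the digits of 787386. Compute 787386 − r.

Reverse of 787386 is 683787.
787386 − 683787 = 103599

103599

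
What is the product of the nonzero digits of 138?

24

1×3×8 = 24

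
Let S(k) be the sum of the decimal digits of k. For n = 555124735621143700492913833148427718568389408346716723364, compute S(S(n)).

First digit sum: 248.
2+4+8 = 14.

14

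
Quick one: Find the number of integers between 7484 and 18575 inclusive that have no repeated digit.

3796

The integers in [7484, 18575] that have no repeated digit: 7485, 7486, 7489, 7490, 7491, 7492, …, 18573, 18574.
3796 qualify.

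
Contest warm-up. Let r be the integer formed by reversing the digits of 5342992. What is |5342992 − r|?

2350557

Reverse of 5342992 is 2992435.
|5342992 − 2992435| = 2350557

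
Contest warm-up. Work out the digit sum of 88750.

8+8+7+5+0 = 28

28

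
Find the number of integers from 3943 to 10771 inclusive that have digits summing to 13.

The integers in [3943, 10771] that have digits summing to 13: 4009, 4018, 4027, 4036, 4045, 4054, …, 10741, 10750.
264 qualify.

264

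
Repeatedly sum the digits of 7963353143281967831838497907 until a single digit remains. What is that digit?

9

7+9+6+3+3+5+3+1+4+3+2+8+1+9+6+7+8+3+1+8+3+8+4+9+7+9+0+7 = 144
1+4+4 = 9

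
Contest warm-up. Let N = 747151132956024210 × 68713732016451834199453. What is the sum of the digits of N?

747151132956024210 × 68713732016451834199453 = 51339542725728621912777694524379036757130
Sum of its 41 digits: 186.

186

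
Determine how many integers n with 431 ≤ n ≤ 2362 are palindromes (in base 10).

71

The integers in [431, 2362] that are palindromes (in base 10): 434, 444, 454, 464, 474, 484, …, 2222, 2332.
71 qualify.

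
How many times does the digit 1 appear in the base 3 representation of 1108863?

1

1108863 in base 3 is 2002100002000.
The digit 1 appears 1 time.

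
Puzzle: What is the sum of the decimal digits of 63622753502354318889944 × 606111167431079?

181

63622753502354318889944 × 606111167431079 = 38562461400491746426915499837406169576
Sum of its 38 digits: 181.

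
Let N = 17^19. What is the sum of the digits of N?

98

17^19 = 239072435685151324847153
Sum of its 24 digits: 98.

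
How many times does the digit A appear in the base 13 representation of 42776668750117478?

3

42776668750117478 in base 13 is AB30A07293563A7.
The digit A appears 3 times.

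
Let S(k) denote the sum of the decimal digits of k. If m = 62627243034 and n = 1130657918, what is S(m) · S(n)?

1599

S(62627243034) = 6+2+6+2+7+2+4+3+0+3+4 = 39.
S(1130657918) = 1+1+3+0+6+5+7+9+1+8 = 41.
39 · 41 = 1599.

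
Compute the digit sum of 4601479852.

46

4+6+0+1+4+7+9+8+5+2 = 46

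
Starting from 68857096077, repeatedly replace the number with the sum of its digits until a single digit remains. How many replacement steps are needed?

68857096077 → 63 → 9 (2 steps)

2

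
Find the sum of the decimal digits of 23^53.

335

23^53 = 1484483274903662123910649371787557388904646690575971276894120737141310583
Sum of its 73 digits: 335.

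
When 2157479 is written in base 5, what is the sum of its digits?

19

2157479 in base 5 is 1023014404.
Digit sum: 1+0+2+3+0+1+4+4+0+4 = 19.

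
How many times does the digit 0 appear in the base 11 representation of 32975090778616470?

1

32975090778616470 in base 11 is 799197551275A760.
The digit 0 appears 1 time.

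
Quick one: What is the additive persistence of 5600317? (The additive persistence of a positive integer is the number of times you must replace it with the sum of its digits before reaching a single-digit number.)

2

5600317 → 22 → 4 (2 steps)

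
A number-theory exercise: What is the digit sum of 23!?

99

23! = 25852016738884976640000
Sum of its 23 digits: 99.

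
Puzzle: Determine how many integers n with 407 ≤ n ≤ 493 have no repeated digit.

63

The integers in [407, 493] that have no repeated digit: 407, 408, 409, 410, 412, 413, …, 492, 493.
63 qualify.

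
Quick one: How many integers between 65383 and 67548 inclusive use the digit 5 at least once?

The integers in [65383, 67548] that use the digit 5 at least once: 65383, 65384, 65385, 65386, 65387, 65388, …, 67547, 67548.
1032 qualify.

1032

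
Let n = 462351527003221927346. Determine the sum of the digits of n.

74

4+6+2+3+5+1+5+2+7+0+0+3+2+2+1+9+2+7+3+4+6 = 74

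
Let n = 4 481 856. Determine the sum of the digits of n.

36

4+4+8+1+8+5+6 = 36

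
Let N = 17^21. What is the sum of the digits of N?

17^21 = 69091933913008732880827217
Sum of its 26 digits: 116.

116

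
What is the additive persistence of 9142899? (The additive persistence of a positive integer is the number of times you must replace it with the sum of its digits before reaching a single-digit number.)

2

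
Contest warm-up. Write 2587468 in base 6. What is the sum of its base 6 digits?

18

2587468 in base 6 is 131243004.
Digit sum: 1+3+1+2+4+3+0+0+4 = 18.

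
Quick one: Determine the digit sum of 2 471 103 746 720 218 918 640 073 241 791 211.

121

2+4+7+1+1+0+3+7+4+6+7+2+0+2+1+8+9+1+8+6+4+0+0+7+3+2+4+1+7+9+1+2+1+1 = 121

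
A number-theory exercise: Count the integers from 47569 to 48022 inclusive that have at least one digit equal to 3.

The integers in [47569, 48022] that have at least one digit equal to 3: 47573, 47583, 47593, 47603, 47613, 47623, …, 48003, 48013.
81 qualify.

81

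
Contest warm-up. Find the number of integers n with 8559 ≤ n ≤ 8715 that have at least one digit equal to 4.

The integers in [8559, 8715] that have at least one digit equal to 4: 8564, 8574, 8584, 8594, 8604, 8614, …, 8704, 8714.
25 qualify.

25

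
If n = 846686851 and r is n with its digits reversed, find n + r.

1005373499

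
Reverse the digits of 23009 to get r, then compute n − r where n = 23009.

Reverse of 23009 is 90032.
23009 − 90032 = -67023

-67023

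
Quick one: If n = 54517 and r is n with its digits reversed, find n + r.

126062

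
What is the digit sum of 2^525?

728

2^525 = 109836762562089755439710412785302291476310964802292886550311415346968690934362496833960954250583272879636740982263693728593951807995466301001184452657840914432
Sum of its 159 digits: 728.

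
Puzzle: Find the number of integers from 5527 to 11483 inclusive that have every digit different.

The integers in [5527, 11483] that have every digit different: 5601, 5602, 5603, 5604, 5607, 5608, …, 10986, 10987.
2576 qualify.

2576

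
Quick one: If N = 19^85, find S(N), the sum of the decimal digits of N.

460

19^85 = 4943745220665013416622130055650473263726757930236695311442483036762574572597089739422226505532147191437533699
Sum of its 109 digits: 460.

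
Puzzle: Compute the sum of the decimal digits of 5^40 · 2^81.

5^40 · 2^81 = 21990232555520000000000000000000000000000000000000000
Sum of its 53 digits: 50.

50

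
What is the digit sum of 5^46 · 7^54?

364

5^46 · 7^54 = 613640987608681110150896116935502972119173939660186078981496393680572509765625
Sum of its 78 digits: 364.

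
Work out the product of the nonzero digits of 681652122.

6×8×1×6×5×2×1×2×2 = 11520

11520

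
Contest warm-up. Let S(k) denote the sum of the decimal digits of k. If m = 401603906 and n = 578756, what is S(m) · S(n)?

1102

S(401603906) = 4+0+1+6+0+3+9+0+6 = 29.
S(578756) = 5+7+8+7+5+6 = 38.
29 · 38 = 1102.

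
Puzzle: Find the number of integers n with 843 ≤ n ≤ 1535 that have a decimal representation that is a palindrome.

21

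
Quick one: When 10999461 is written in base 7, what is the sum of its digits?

10999461 in base 7 is 162331254.
Digit sum: 1+6+2+3+3+1+2+5+4 = 27.

27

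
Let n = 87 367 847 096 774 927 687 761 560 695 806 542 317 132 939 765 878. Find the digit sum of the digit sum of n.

First digit sum: 271.
2+7+1 = 10.

10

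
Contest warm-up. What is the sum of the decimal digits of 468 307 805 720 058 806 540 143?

4+6+8+3+0+7+8+0+5+7+2+0+0+5+8+8+0+6+5+4+0+1+4+3 = 94

94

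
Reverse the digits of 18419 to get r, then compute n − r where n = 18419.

-73062

Reverse of 18419 is 91481.
18419 − 91481 = -73062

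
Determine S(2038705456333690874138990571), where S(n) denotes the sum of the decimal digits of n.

2+0+3+8+7+0+5+4+5+6+3+3+3+6+9+0+8+7+4+1+3+8+9+9+0+5+7+1 = 126

126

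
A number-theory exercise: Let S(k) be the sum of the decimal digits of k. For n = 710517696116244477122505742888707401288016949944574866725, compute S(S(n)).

11

First digit sum: 263.
2+6+3 = 11.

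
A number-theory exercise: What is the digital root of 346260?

3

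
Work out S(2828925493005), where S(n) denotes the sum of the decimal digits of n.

57

2+8+2+8+9+2+5+4+9+3+0+0+5 = 57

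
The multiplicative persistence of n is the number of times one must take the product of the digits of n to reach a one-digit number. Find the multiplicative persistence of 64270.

1

64270 → 0 (1 step)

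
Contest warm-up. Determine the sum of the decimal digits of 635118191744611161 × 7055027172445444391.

159

635118191744611161 × 7055027172445444391 = 4480776100472647661564166238143447951
Sum of its 37 digits: 159.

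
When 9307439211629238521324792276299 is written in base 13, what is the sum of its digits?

163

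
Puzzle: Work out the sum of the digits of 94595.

32

9+4+5+9+5 = 32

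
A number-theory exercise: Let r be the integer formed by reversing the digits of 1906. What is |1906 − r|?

Reverse of 1906 is 6091.
|1906 − 6091| = 4185

4185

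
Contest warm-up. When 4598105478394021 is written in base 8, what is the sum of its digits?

62

4598105478394021 in base 8 is 202537173353370245.
Digit sum: 2+0+2+5+3+7+1+7+3+3+5+3+3+7+0+2+4+5 = 62.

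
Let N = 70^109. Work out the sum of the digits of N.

70^109 = 1305227939201292014528313176276968928001249110077400839115038451821150802274449576205527736070000000000000000000000000000000000000000000000000000000000000000000000000000000000000000000000000000000000000
Sum of its 202 digits: 358.

358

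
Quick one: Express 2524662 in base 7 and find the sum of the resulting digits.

2524662 in base 7 is 30313350.
Digit sum: 3+0+3+1+3+3+5+0 = 18.

18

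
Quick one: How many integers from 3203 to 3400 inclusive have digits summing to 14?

The integers in [3203, 3400] that have digits summing to 14: 3209, 3218, 3227, 3236, 3245, 3254, …, 3371, 3380.
19 qualify.

19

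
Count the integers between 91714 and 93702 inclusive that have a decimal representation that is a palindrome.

The integers in [91714, 93702] that have a decimal representation that is a palindrome: 91719, 91819, 91919, 92029, 92129, 92229, …, 93539, 93639.
20 qualify.

20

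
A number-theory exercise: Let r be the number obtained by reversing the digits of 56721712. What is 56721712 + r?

Reverse of 56721712 is 21712765.
56721712 + 21712765 = 78434477

78434477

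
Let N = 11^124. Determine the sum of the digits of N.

11^124 = 1357353476561849937427520199681492097231976065318997729695477395105372610650488384370543193682515126029745934323188174458941797841
Sum of its 130 digits: 619.

619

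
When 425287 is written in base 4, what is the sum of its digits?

425287 in base 4 is 1213311013.
Digit sum: 1+2+1+3+3+1+1+0+1+3 = 16.

16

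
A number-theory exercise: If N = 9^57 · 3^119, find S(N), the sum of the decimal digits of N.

9^57 · 3^119 = 1476564251485392778927857721313837180933869708288569663932077079002031653266328641356763872492873429131586567523
Sum of its 112 digits: 531.

531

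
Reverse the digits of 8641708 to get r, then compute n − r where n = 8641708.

570240

Reverse of 8641708 is 8071468.
8641708 − 8071468 = 570240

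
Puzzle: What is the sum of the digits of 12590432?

1+2+5+9+0+4+3+2 = 26

26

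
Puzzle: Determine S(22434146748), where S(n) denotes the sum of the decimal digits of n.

45

2+2+4+3+4+1+4+6+7+4+8 = 45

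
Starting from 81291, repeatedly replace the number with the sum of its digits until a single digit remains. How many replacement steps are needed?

2

81291 → 21 → 3 (2 steps)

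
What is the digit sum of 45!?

207

45! = 119622220865480194561963161495657715064383733760000000000
Sum of its 57 digits: 207.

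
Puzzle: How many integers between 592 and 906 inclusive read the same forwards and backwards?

The integers in [592, 906] that read the same forwards and backwards: 595, 606, 616, 626, 636, 646, …, 888, 898.
31 qualify.

31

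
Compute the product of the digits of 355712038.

3×5×5×7×1×2×0×3×8 = 0

0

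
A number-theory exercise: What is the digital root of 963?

9

9+6+3 = 18
1+8 = 9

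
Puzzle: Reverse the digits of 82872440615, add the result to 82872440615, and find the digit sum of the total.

Reversal of 82872440615 is 51604427828; 82872440615 + 51604427828 = 134476868443.
Digit sum of 134476868443: 1+3+4+4+7+6+8+6+8+4+4+3 = 58.

58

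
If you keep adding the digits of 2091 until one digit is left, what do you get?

2+0+9+1 = 12
1+2 = 3
(Equivalently, 2091 mod 9 = 3.)

3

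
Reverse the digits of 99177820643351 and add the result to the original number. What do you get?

114512423520550

Reverse of 99177820643351 is 15334602877199.
99177820643351 + 15334602877199 = 114512423520550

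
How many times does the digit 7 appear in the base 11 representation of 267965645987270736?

267965645987270736 in base 11 is 591701272A5919A8A.
The digit 7 appears 2 times.

2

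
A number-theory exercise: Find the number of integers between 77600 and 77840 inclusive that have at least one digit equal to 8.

79

The integers in [77600, 77840] that have at least one digit equal to 8: 77608, 77618, 77628, 77638, 77648, 77658, …, 77839, 77840.
79 qualify.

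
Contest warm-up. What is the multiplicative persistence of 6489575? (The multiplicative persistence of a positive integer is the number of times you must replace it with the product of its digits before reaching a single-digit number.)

6489575 → 302400 → 0 (2 steps)

2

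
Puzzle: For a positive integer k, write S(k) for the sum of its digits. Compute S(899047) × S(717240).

S(899047) = 8+9+9+0+4+7 = 37.
S(717240) = 7+1+7+2+4+0 = 21.
37 · 21 = 777.

777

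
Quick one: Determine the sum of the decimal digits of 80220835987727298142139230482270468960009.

8+0+2+2+0+8+3+5+9+8+7+7+2+7+2+9+8+1+4+2+1+3+9+2+3+0+4+8+2+2+7+0+4+6+8+9+6+0+0+0+9 = 177

177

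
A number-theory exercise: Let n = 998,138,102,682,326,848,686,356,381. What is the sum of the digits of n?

134

9+9+8+1+3+8+1+0+2+6+8+2+3+2+6+8+4+8+6+8+6+3+5+6+3+8+1 = 134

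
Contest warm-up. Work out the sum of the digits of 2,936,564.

35

2+9+3+6+5+6+4 = 35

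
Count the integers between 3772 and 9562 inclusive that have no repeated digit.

2964

The integers in [3772, 9562] that have no repeated digit: 3780, 3781, 3782, 3784, 3785, 3786, …, 9561, 9562.
2964 qualify.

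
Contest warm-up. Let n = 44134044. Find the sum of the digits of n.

24

4+4+1+3+4+0+4+4 = 24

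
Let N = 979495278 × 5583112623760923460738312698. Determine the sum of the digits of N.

144

979495278 × 5583112623760923460738312698 = 5468632451516015130712595681378440044
Sum of its 37 digits: 144.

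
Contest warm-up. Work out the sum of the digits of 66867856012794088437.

6+6+8+6+7+8+5+6+0+1+2+7+9+4+0+8+8+4+3+7 = 105

105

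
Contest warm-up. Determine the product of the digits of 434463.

4×3×4×4×6×3 = 3456

3456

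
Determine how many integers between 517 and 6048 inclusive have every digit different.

The integers in [517, 6048] that have every digit different: 517, 518, 519, 520, 521, 523, …, 6047, 6048.
2894 qualify.

2894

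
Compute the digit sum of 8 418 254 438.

47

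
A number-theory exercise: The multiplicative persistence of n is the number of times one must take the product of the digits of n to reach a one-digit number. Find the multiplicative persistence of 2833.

3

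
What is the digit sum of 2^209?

284

2^209 = 822752278660603021077484591278675252491367932816789931674304512
Sum of its 63 digits: 284.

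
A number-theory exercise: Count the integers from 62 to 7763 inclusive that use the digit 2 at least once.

The integers in [62, 7763] that use the digit 2 at least once: 62, 72, 82, 92, 102, 112, …, 7752, 7762.
2841 qualify.

2841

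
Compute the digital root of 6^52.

9

The digital root of n equals n mod 9 (or 9 when 9 | n), so we need 6^52 mod 9.
6^52 ≡ 0 (mod 9), so the digital root is 9.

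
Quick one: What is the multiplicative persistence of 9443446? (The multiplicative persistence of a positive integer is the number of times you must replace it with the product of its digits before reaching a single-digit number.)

9443446 → 41472 → 224 → 16 → 6 (4 steps)

4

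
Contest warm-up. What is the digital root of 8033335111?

1

8+0+3+3+3+3+5+1+1+1 = 28
2+8 = 10
1+0 = 1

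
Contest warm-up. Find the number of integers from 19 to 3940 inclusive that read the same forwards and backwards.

127

The integers in [19, 3940] that read the same forwards and backwards: 22, 33, 44, 55, 66, 77, …, 3773, 3883.
127 qualify.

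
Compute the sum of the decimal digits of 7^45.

7^45 = 107006904423598033356356300384937784807
Sum of its 39 digits: 163.

163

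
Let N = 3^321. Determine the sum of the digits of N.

585

3^321 = 1431933221433912343459435510743493220748674559117715541550256824437315960641550425377500316402721134722265221484510890221119247045866928844005034495251203
Sum of its 154 digits: 585.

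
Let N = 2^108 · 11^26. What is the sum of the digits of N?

265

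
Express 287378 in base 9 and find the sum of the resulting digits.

287378 in base 9 is 477178.
Digit sum: 4+7+7+1+7+8 = 34.

34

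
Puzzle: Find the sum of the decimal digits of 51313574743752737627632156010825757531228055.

178

5+1+3+1+3+5+7+4+7+4+3+7+5+2+7+3+7+6+2+7+6+3+2+1+5+6+0+1+0+8+2+5+7+5+7+5+3+1+2+2+8+0+5+5 = 178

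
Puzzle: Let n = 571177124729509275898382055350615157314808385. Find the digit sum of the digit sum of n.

4

First digit sum: 202.
2+0+2 = 4.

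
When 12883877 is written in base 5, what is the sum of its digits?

21

12883877 in base 5 is 11244241002.
Digit sum: 1+1+2+4+4+2+4+1+0+0+2 = 21.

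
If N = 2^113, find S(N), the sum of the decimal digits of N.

158

2^113 = 10384593717069655257060992658440192
Sum of its 35 digits: 158.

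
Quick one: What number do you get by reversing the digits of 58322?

22385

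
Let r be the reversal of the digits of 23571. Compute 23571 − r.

6039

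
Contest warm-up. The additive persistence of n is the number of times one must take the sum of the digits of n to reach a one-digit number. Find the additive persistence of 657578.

3

657578 → 38 → 11 → 2 (3 steps)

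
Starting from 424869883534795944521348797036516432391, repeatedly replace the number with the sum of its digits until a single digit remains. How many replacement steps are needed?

424869883534795944521348797036516432391 → 191 → 11 → 2 (3 steps)

3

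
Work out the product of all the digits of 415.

4×1×5 = 20

20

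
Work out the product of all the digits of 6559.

1350

6×5×5×9 = 1350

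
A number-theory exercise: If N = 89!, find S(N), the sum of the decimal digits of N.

549

89! = 16507955160908461081216919262453619309839666236496541854913520707833171034378509739399912570787600662729080382999756800000000000000000000
Sum of its 137 digits: 549.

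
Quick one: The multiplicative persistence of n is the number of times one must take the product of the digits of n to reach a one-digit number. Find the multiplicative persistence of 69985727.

69985727 → 1905120 → 0 (2 steps)

2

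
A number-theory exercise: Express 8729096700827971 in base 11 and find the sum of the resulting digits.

8729096700827971 in base 11 is 20A93A5137599206.
Digit sum: 2+0+10+9+3+10+5+1+3+7+5+9+9+2+0+6 = 81.

81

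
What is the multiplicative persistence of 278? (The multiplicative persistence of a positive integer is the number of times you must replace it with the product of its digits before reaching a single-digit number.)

278 → 112 → 2 (2 steps)

2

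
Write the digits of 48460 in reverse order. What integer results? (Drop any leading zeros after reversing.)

Reversing 48460 gives 6484.

6484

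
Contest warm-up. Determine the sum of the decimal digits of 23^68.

23^68 = 395815547546888589884785370897911374203232682951121784754739562406761602882294255015821358881
Sum of its 93 digits: 448.

448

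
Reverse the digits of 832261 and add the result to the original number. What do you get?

994499

Reverse of 832261 is 162238.
832261 + 162238 = 994499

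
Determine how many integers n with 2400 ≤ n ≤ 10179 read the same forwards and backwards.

78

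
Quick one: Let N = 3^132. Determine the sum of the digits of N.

3^132 = 955004950796825236893190701774414011919935138974343129836853841
Sum of its 63 digits: 288.

288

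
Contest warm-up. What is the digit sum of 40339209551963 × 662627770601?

124

40339209551963 × 662627770601 = 26729880493223806753239763
Sum of its 26 digits: 124.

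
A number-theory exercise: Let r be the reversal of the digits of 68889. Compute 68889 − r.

-29997

Reverse of 68889 is 98886.
68889 − 98886 = -29997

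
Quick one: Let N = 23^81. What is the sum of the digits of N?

575

23^81 = 199505428583424551679895455175383779355358100716985185998909941221796774964943927385447953187055123587793878423
Sum of its 111 digits: 575.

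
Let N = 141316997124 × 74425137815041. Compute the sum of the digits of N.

111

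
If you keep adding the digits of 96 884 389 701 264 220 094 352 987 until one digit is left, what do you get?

9+6+8+8+4+3+8+9+7+0+1+2+6+4+2+2+0+0+9+4+3+5+2+9+8+7 = 126
1+2+6 = 9

9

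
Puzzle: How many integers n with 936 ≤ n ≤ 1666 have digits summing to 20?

24

The integers in [936, 1666] that have digits summing to 20: 938, 947, 956, 965, 974, 983, …, 1649, 1658.
24 qualify.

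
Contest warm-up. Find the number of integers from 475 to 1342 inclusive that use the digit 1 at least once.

440

The integers in [475, 1342] that use the digit 1 at least once: 481, 491, 501, 510, 511, 512, …, 1341, 1342.
440 qualify.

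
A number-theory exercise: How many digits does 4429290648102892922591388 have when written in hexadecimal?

4429290648102892922591388 in base 16 is 3A9F053C0E5F5EBF5D89C, which has 21 digits.

21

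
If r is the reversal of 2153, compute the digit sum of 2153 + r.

22

Reversal of 2153 is 3512; 2153 + 3512 = 5665.
Digit sum of 5665: 5+6+6+5 = 22.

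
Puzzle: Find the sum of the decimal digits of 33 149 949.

42

3+3+1+4+9+9+4+9 = 42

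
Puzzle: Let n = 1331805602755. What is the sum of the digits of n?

46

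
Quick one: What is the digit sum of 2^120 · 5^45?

125

2^120 · 5^45 = 37778931862957161709568000000000000000000000000000000000000000000000
Sum of its 68 digits: 125.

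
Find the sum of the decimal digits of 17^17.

98

17^17 = 827240261886336764177
Sum of its 21 digits: 98.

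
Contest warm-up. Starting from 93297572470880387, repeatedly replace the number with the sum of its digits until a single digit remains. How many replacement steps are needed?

3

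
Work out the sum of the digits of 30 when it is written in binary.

4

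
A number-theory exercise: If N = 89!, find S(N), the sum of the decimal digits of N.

89! = 16507955160908461081216919262453619309839666236496541854913520707833171034378509739399912570787600662729080382999756800000000000000000000
Sum of its 137 digits: 549.

549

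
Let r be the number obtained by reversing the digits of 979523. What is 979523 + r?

1305502

Reverse of 979523 is 325979.
979523 + 325979 = 1305502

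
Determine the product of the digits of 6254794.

6×2×5×4×7×9×4 = 60480

60480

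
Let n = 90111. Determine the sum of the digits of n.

12

9+0+1+1+1 = 12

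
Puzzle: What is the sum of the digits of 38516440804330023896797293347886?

150

3+8+5+1+6+4+4+0+8+0+4+3+3+0+0+2+3+8+9+6+7+9+7+2+9+3+3+4+7+8+8+6 = 150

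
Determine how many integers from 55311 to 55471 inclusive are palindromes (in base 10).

The integers in [55311, 55471] that are palindromes (in base 10): 55355, 55455.
2 qualify.

2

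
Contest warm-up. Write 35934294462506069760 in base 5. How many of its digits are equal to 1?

3

35934294462506069760 in base 5 is 4402414314320433203023213020.
The digit 1 appears 3 times.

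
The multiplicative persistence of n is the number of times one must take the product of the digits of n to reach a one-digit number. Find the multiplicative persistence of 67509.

67509 → 0 (1 step)

1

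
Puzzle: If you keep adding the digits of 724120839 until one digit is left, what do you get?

9

7+2+4+1+2+0+8+3+9 = 36
3+6 = 9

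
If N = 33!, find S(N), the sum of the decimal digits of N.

33! = 8683317618811886495518194401280000000
Sum of its 37 digits: 144.

144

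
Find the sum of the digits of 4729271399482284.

4+7+2+9+2+7+1+3+9+9+4+8+2+2+8+4 = 81

81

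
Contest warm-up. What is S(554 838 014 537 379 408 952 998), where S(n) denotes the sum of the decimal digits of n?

5+5+4+8+3+8+0+1+4+5+3+7+3+7+9+4+0+8+9+5+2+9+9+8 = 126

126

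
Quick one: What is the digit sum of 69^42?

360

69^42 = 170475436437825620930817601234267694881687829390282260281137596999800372275961
Sum of its 78 digits: 360.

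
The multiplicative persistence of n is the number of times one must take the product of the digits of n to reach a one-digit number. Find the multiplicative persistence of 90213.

90213 → 0 (1 step)

1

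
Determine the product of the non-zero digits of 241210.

2×4×1×2×1 = 16

16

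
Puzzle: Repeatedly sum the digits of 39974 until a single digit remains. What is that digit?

3+9+9+7+4 = 32
3+2 = 5
(Equivalently, 39974 mod 9 = 5.)

5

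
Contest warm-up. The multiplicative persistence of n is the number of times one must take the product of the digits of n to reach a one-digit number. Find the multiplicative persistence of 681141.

681141 → 192 → 18 → 8 (3 steps)

3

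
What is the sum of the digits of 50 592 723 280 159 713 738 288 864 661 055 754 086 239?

190

5+0+5+9+2+7+2+3+2+8+0+1+5+9+7+1+3+7+3+8+2+8+8+8+6+4+6+6+1+0+5+5+7+5+4+0+8+6+2+3+9 = 190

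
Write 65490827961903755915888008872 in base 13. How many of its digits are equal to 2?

65490827961903755915888008872 in base 13 is 93865A54C747955554539A2200.
The digit 2 appears 2 times.

2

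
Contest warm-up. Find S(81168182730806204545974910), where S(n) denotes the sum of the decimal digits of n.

109

8+1+1+6+8+1+8+2+7+3+0+8+0+6+2+0+4+5+4+5+9+7+4+9+1+0 = 109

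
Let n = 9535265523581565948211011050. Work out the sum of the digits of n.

9+5+3+5+2+6+5+5+2+3+5+8+1+5+6+5+9+4+8+2+1+1+0+1+1+0+5+0 = 107

107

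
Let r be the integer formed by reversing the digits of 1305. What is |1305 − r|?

Reverse of 1305 is 5031.
|1305 − 5031| = 3726

3726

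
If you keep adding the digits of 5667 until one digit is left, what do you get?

6

5+6+6+7 = 24
2+4 = 6
(Equivalently, 5667 mod 9 = 6.)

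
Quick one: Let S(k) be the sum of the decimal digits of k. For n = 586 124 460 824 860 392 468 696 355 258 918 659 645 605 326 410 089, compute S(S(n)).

First digit sum: 242.
2+4+2 = 8.

8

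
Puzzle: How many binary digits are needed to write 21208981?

25

21208981 in base 2 is 1010000111001111110010101, which has 25 digits.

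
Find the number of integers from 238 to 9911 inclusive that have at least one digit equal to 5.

3379

The integers in [238, 9911] that have at least one digit equal to 5: 245, 250, 251, 252, 253, 254, …, 9895, 9905.
3379 qualify.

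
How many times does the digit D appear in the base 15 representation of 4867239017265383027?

1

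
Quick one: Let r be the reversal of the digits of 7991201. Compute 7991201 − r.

Reverse of 7991201 is 1021997.
7991201 − 1021997 = 6969204

6969204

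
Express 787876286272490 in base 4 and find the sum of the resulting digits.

787876286272490 in base 4 is 2303021012332022321033222.
Digit sum: 2+3+0+3+0+2+1+0+1+2+3+3+2+0+2+2+3+2+1+0+3+3+2+2+2 = 44.

44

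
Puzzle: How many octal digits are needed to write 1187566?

1187566 in base 8 is 4417356, which has 7 digits.

7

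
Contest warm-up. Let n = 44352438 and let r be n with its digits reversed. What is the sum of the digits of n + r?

Reversal of 44352438 is 83425344; 44352438 + 83425344 = 127777782.
Digit sum of 127777782: 1+2+7+7+7+7+7+8+2 = 48.

48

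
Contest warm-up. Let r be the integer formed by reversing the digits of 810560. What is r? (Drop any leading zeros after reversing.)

65018

Reversing 810560 gives 65018.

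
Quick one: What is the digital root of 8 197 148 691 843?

6

8+1+9+7+1+4+8+6+9+1+8+4+3 = 69
6+9 = 15
1+5 = 6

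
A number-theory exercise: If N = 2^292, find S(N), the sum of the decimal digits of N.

394

2^292 = 7957171782556586274486115970349133441607298412757563479047423630290551952200534008528896
Sum of its 88 digits: 394.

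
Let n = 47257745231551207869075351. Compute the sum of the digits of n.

111

4+7+2+5+7+7+4+5+2+3+1+5+5+1+2+0+7+8+6+9+0+7+5+3+5+1 = 111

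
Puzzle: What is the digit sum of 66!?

351

66! = 544344939077443064003729240247842752644293064388798874532860126869671081148416000000000000000
Sum of its 93 digits: 351.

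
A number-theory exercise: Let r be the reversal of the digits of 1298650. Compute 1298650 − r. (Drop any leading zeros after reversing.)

729729

Reverse of 1298650 is 568921.
1298650 − 568921 = 729729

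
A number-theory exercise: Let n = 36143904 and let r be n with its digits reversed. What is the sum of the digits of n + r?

42

Reversal of 36143904 is 40934163; 36143904 + 40934163 = 77078067.
Digit sum of 77078067: 7+7+0+7+8+0+6+7 = 42.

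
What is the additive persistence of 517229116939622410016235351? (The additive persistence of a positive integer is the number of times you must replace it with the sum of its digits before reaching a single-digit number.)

3

517229116939622410016235351 → 96 → 15 → 6 (3 steps)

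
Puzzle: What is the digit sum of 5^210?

640

5^210 = 607716335728627119838287505251965257870141813351676477841905919413056526761267914178119611633370470405953768511242429894991801120340824127197265625
Sum of its 147 digits: 640.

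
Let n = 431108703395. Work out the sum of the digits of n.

44

4+3+1+1+0+8+7+0+3+3+9+5 = 44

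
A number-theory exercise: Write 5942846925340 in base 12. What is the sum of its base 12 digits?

5942846925340 in base 12 is 7BB91B4B22A4.
Digit sum: 7+11+11+9+1+11+4+11+2+2+10+4 = 83.

83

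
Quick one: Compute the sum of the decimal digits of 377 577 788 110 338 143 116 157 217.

3+7+7+5+7+7+7+8+8+1+1+0+3+3+8+1+4+3+1+1+6+1+5+7+2+1+7 = 114

114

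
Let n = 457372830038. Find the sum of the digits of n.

4+5+7+3+7+2+8+3+0+0+3+8 = 50

50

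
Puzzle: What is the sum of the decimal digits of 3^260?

540

3^260 = 11259684642548723353960122729962565552251726915490860177319990778832921883011081311221143301482878371266744908784460854277201
Sum of its 125 digits: 540.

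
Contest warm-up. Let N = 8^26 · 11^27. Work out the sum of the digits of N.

8^26 · 11^27 = 3962252618275520266941777470772093967737864348237824
Sum of its 52 digits: 251.

251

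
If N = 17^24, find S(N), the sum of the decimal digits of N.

17^24 = 339448671314611904643504117121
Sum of its 30 digits: 109.

109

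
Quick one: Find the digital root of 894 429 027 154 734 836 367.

8+9+4+4+2+9+0+2+7+1+5+4+7+3+4+8+3+6+3+6+7 = 102
1+0+2 = 3
(Equivalently, 894 429 027 154 734 836 367 mod 9 = 3.)

3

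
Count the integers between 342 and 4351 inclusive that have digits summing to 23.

The integers in [342, 4351] that have digits summing to 23: 599, 689, 698, 779, 788, 797, …, 4289, 4298.
103 qualify.

103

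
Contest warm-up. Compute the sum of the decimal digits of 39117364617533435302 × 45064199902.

133

39117364617533435302 × 45064199902 = 1762792738763948502618111740404
Sum of its 31 digits: 133.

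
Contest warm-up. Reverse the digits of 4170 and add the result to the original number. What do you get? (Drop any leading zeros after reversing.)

Reverse of 4170 is 714.
4170 + 714 = 4884

4884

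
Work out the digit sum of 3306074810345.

3+3+0+6+0+7+4+8+1+0+3+4+5 = 44

44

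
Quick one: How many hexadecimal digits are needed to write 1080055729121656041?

15

1080055729121656041 in base 16 is EFD20F697EBFCE9, which has 15 digits.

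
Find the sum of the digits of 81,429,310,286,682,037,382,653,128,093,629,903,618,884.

8+1+4+2+9+3+1+0+2+8+6+6+8+2+0+3+7+3+8+2+6+5+3+1+2+8+0+9+3+6+2+9+9+0+3+6+1+8+8+8+4 = 184

184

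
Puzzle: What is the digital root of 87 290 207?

8+7+2+9+0+2+0+7 = 35
3+5 = 8
(Equivalently, 87 290 207 mod 9 = 8.)

8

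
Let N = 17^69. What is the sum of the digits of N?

404

17^69 = 7961145753492658188015880378976844387030440651052782229932477774154576998240582422097
Sum of its 85 digits: 404.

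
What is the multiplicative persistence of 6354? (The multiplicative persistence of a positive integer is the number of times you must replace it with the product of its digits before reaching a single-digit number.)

2

6354 → 360 → 0 (2 steps)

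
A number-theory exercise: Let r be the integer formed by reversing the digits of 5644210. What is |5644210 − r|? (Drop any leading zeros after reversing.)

5519745

Reverse of 5644210 is 124465.
|5644210 − 124465| = 5519745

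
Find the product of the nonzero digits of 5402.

40

5×4×2 = 40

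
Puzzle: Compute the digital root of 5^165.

8

The digital root of n equals n mod 9 (or 9 when 9 | n), so we need 5^165 mod 9.
5^165 ≡ 8 (mod 9), so the digital root is 8.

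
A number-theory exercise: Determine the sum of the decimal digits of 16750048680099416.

1+6+7+5+0+0+4+8+6+8+0+0+9+9+4+1+6 = 74

74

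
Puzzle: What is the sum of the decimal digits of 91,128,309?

9+1+1+2+8+3+0+9 = 33

33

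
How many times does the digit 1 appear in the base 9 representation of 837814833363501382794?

2

837814833363501382794 in base 9 is 7581816730586232443546.
The digit 1 appears 2 times.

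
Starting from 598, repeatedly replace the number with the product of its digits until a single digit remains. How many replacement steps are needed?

598 → 360 → 0 (2 steps)

2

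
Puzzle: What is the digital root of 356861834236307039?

5

3+5+6+8+6+1+8+3+4+2+3+6+3+0+7+0+3+9 = 77
7+7 = 14
1+4 = 5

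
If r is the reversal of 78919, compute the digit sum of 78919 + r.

23

Reversal of 78919 is 91987; 78919 + 91987 = 170906.
Digit sum of 170906: 1+7+0+9+0+6 = 23.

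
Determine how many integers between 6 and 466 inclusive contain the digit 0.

82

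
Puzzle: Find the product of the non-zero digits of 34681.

3×4×6×8×1 = 576

576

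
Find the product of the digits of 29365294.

116640

2×9×3×6×5×2×9×4 = 116640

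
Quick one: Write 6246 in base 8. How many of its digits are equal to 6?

6246 in base 8 is 14146.
The digit 6 appears 1 time.

1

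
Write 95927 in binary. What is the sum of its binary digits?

12

95927 in base 2 is 10111011010110111.
Digit sum: 1+0+1+1+1+0+1+1+0+1+0+1+1+0+1+1+1 = 12.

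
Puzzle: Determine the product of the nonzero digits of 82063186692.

8×2×6×3×1×8×6×6×9×2 = 1492992

1492992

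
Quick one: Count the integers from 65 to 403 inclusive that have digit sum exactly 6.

The integers in [65, 403] that have digit sum exactly 6: 105, 114, 123, 132, 141, 150, …, 330, 402.
16 qualify.

16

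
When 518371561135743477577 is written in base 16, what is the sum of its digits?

142

518371561135743477577 in base 16 is 1C19D9BC6718ACA749.
Digit sum: 1+12+1+9+13+9+11+12+6+7+1+8+10+12+10+7+4+9 = 142.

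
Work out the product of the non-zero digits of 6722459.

30240

6×7×2×2×4×5×9 = 30240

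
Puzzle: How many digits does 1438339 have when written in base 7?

8

1438339 in base 7 is 15140260, which has 8 digits.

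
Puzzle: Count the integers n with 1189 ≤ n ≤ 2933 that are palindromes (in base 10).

The integers in [1189, 2933] that are palindromes (in base 10): 1221, 1331, 1441, 1551, 1661, 1771, …, 2772, 2882.
17 qualify.

17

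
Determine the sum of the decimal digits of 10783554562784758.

85

1+0+7+8+3+5+5+4+5+6+2+7+8+4+7+5+8 = 85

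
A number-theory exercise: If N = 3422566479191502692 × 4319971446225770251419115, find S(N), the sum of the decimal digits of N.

3422566479191502692 × 4319971446225770251419115 = 14785389462916758489777833421766362342757580
Sum of its 44 digits: 227.

227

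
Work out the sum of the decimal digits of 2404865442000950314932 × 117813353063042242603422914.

222

2404865442000950314932 × 117813353063042242603422914 = 283325261387567096411756673770030787349485151848
Sum of its 48 digits: 222.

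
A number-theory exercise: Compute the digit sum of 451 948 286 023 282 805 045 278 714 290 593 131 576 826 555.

4+5+1+9+4+8+2+8+6+0+2+3+2+8+2+8+0+5+0+4+5+2+7+8+7+1+4+2+9+0+5+9+3+1+3+1+5+7+6+8+2+6+5+5+5 = 197

197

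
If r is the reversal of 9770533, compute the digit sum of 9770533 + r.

14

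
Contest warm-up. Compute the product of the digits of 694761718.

508032

6×9×4×7×6×1×7×1×8 = 508032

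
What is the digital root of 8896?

4

8+8+9+6 = 31
3+1 = 4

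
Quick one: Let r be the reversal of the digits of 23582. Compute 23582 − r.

Reverse of 23582 is 28532.
23582 − 28532 = -4950

-4950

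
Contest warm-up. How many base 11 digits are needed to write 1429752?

6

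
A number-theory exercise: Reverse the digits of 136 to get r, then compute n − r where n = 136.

Reverse of 136 is 631.
136 − 631 = -495

-495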